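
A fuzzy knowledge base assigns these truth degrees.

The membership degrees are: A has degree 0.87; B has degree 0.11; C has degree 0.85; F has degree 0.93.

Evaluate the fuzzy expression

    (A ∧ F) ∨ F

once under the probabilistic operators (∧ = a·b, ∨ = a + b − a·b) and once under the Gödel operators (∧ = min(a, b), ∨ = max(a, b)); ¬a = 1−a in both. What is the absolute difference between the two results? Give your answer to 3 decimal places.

0.057

Under probabilistic:
  A ∧ F = a·b on (0.8700, 0.9300) = 0.8091
  (A ∧ F) ∨ F = a + b − a·b on (0.8091, 0.9300) = 0.9866
  → value = 0.9866
Under Gödel:
  A ∧ F = min(a, b) on (0.87, 0.93) = 0.87
  (A ∧ F) ∨ F = max(a, b) on (0.87, 0.93) = 0.93
  → value = 0.9300
|0.9866 − 0.9300| = 0.057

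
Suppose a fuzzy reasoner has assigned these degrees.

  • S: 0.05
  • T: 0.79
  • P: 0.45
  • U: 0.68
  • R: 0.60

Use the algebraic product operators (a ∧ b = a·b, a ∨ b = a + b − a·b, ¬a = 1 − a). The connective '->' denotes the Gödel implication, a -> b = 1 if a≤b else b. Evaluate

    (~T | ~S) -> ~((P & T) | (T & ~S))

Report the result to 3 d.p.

~T = 1 − 0.7900 = 0.2100
~S = 1 − 0.0500 = 0.9500
~T | ~S = a + b − a·b on (0.2100, 0.9500) = 0.9605
P & T = a·b on (0.4500, 0.7900) = 0.3555
~S = 1 − 0.0500 = 0.9500
T & ~S = a·b on (0.7900, 0.9500) = 0.7505
(P & T) | (T & ~S) = a + b − a·b on (0.3555, 0.7505) = 0.8392
~((P & T) | (T & ~S)) = 1 − 0.8392 = 0.1608
(~T | ~S) -> ~((P & T) | (T & ~S))  [Gödel: 1 if a≤b else b] with a=0.9605, b=0.1608 → 0.1608

0.161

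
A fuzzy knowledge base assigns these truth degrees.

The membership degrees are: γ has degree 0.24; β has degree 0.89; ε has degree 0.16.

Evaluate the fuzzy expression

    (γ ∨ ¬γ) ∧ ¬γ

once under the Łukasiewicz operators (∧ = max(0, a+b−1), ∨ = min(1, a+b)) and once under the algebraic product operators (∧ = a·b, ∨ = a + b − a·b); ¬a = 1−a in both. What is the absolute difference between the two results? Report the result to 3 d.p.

0.139

Under Łukasiewicz:
  ¬γ = 1 − 0.24 = 0.76
  γ ∨ ¬γ = min(1, a+b) on (0.24, 0.76) = 1.00
  ¬γ = 1 − 0.24 = 0.76
  (γ ∨ ¬γ) ∧ ¬γ = max(0, a+b−1) on (1.00, 0.76) = 0.76
  → value = 0.7600
Under algebraic product:
  ¬γ = 1 − 0.2400 = 0.7600
  γ ∨ ¬γ = a + b − a·b on (0.2400, 0.7600) = 0.8176
  ¬γ = 1 − 0.2400 = 0.7600
  (γ ∨ ¬γ) ∧ ¬γ = a·b on (0.8176, 0.7600) = 0.6214
  → value = 0.6214
|0.7600 − 0.6214| = 0.139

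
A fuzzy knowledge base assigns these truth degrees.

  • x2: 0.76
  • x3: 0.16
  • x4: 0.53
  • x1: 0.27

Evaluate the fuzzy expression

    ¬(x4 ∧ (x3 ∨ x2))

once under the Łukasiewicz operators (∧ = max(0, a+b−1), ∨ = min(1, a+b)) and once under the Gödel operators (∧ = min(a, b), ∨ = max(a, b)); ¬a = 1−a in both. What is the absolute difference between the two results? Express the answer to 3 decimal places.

Under Łukasiewicz:
  x3 ∨ x2 = min(1, a+b) on (0.16, 0.76) = 0.92
  x4 ∧ (x3 ∨ x2) = max(0, a+b−1) on (0.53, 0.92) = 0.45
  ¬(x4 ∧ (x3 ∨ x2)) = 1 − 0.45 = 0.55
  → value = 0.5500
Under Gödel:
  x3 ∨ x2 = max(a, b) on (0.16, 0.76) = 0.76
  x4 ∧ (x3 ∨ x2) = min(a, b) on (0.53, 0.76) = 0.53
  ¬(x4 ∧ (x3 ∨ x2)) = 1 − 0.53 = 0.47
  → value = 0.4700
|0.5500 − 0.4700| = 0.080

0.080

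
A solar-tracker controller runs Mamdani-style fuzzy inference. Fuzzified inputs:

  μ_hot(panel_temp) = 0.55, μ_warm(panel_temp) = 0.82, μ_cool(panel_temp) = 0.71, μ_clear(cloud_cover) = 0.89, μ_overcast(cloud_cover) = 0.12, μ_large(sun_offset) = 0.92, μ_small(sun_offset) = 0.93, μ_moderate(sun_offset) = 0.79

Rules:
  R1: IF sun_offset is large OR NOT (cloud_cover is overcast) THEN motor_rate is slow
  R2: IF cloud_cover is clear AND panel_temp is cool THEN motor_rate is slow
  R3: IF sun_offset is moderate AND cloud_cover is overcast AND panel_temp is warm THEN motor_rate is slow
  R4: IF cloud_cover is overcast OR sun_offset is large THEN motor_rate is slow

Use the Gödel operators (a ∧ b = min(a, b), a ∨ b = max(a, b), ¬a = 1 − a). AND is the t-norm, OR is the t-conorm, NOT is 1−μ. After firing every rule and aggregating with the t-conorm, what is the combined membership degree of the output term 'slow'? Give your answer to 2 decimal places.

R1: large=0.92, ¬overcast=1−0.12=0.88; OR[max(a, b)] → w = 0.92
R2: clear=0.89, cool=0.71; AND[min(a, b)] → w = 0.71
R3: moderate=0.79, overcast=0.12, warm=0.82; AND[min(a, b)] → w = 0.12
R4: overcast=0.12, large=0.92; OR[max(a, b)] → w = 0.92
Rules with consequent 'slow': {R1, R2, R3, R4} → strengths 0.92, 0.71, 0.12, 0.92
Aggregate via t-conorm [max(a, b)]: 0.92

0.92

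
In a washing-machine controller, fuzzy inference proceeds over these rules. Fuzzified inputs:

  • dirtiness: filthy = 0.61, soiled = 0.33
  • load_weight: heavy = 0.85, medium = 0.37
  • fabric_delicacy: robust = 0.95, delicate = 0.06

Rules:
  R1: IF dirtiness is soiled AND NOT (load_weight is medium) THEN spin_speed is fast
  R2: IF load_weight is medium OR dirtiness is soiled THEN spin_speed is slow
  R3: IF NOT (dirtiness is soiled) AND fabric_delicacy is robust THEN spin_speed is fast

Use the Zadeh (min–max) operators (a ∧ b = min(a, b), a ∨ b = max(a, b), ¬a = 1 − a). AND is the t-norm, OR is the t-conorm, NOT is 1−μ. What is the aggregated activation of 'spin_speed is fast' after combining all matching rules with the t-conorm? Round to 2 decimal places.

0.67

R1: soiled=0.33, ¬medium=1−0.37=0.63; AND[min(a, b)] → w = 0.33
R2: medium=0.37, soiled=0.33; OR[max(a, b)] → w = 0.37
R3: ¬soiled=1−0.33=0.67, robust=0.95; AND[min(a, b)] → w = 0.67
Rules with consequent 'fast': {R1, R3} → strengths 0.33, 0.67
Aggregate via t-conorm [max(a, b)]: 0.67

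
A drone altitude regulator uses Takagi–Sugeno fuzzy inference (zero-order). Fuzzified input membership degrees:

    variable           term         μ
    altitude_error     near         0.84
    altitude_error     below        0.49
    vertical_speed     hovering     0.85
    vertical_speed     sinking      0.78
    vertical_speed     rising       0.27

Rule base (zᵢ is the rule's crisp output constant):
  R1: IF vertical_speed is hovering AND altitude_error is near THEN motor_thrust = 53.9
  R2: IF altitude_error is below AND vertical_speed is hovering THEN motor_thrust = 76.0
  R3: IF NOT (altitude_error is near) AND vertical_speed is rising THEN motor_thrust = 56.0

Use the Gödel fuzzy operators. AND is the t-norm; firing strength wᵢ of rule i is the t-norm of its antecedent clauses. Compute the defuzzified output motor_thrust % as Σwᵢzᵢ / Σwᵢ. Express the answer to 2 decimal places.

R1 (z=53.9): hovering=0.85, near=0.84; AND[min(a, b)] → w = 0.84
R2 (z=76.0): below=0.49, hovering=0.85; AND[min(a, b)] → w = 0.49
R3 (z=56.0): ¬near=1−0.84=0.16, rising=0.27; AND[min(a, b)] → w = 0.16
Weighted average = (0.84·53.9 + 0.49·76.0 + 0.16·56.0) / (0.84 + 0.49 + 0.16)
  = 91.4760 / 1.4900 = 61.39

61.39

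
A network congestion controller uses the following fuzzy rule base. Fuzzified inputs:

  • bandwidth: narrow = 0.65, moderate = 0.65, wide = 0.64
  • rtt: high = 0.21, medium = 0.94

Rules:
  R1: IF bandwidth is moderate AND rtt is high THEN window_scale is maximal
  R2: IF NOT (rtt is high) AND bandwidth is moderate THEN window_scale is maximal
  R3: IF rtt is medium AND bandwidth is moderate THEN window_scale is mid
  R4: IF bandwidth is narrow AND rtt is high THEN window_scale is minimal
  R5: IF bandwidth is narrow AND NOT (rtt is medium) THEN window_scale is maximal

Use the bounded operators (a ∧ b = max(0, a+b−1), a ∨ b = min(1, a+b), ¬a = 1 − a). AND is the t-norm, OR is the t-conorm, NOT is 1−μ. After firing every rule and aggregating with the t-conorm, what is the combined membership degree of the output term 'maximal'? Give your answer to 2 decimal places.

R1: moderate=0.65, high=0.21; AND[max(0, a+b−1)] → w = 0.00
R2: ¬high=1−0.21=0.79, moderate=0.65; AND[max(0, a+b−1)] → w = 0.44
R3: medium=0.94, moderate=0.65; AND[max(0, a+b−1)] → w = 0.59
R4: narrow=0.65, high=0.21; AND[max(0, a+b−1)] → w = 0.00
R5: narrow=0.65, ¬medium=1−0.94=0.06; AND[max(0, a+b−1)] → w = 0.00
Rules with consequent 'maximal': {R1, R2, R5} → strengths 0.00, 0.44, 0.00
Aggregate via t-conorm [min(1, a+b)]: 0.44

0.44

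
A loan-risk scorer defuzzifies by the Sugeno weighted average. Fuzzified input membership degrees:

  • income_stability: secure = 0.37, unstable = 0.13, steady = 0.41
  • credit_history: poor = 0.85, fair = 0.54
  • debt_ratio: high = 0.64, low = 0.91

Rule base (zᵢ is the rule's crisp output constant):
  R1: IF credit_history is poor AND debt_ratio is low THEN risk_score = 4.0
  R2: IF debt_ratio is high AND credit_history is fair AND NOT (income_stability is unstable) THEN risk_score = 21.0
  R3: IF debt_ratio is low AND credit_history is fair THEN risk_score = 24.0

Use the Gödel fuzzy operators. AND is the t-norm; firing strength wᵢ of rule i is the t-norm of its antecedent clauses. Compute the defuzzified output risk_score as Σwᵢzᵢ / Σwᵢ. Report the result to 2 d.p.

R1 (z=4.0): poor=0.85, low=0.91; AND[min(a, b)] → w = 0.85
R2 (z=21.0): high=0.64, fair=0.54, ¬unstable=1−0.13=0.87; AND[min(a, b)] → w = 0.54
R3 (z=24.0): low=0.91, fair=0.54; AND[min(a, b)] → w = 0.54
Weighted average = (0.85·4.0 + 0.54·21.0 + 0.54·24.0) / (0.85 + 0.54 + 0.54)
  = 27.7000 / 1.9300 = 14.35

14.35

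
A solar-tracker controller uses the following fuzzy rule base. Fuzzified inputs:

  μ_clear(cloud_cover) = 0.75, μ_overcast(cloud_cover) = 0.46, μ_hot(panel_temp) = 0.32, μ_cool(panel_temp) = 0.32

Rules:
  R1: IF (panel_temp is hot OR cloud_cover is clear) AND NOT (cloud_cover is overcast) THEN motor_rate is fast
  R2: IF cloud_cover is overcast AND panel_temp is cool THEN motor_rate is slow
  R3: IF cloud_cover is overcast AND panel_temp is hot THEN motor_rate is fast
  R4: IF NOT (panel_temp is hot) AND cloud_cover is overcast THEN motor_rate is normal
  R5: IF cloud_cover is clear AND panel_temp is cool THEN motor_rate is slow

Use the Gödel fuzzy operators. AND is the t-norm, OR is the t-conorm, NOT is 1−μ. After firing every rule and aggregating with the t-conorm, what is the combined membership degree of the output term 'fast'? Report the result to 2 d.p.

0.54

R1: (hot=0.32 OR clear=0.75) = 0.75; AND[min(a, b)] with ¬overcast=1−0.46=0.54 → w = 0.54
R2: overcast=0.46, cool=0.32; AND[min(a, b)] → w = 0.32
R3: overcast=0.46, hot=0.32; AND[min(a, b)] → w = 0.32
R4: ¬hot=1−0.32=0.68, overcast=0.46; AND[min(a, b)] → w = 0.46
R5: clear=0.75, cool=0.32; AND[min(a, b)] → w = 0.32
Rules with consequent 'fast': {R1, R3} → strengths 0.54, 0.32
Aggregate via t-conorm [max(a, b)]: 0.54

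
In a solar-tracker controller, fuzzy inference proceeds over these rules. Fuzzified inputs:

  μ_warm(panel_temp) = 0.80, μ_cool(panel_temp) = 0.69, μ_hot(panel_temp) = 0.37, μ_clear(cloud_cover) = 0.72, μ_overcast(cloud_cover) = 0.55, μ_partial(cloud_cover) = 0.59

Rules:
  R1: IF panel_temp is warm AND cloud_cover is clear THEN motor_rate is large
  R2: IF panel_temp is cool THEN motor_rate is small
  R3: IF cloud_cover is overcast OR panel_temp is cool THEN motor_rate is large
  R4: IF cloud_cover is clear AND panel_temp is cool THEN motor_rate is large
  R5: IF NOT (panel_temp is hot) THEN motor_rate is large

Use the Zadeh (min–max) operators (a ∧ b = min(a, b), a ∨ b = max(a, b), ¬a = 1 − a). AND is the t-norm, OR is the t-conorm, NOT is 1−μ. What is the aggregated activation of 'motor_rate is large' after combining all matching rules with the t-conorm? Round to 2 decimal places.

R1: warm=0.80, clear=0.72; AND[min(a, b)] → w = 0.72
R2: cool=0.69 → w = 0.69
R3: overcast=0.55, cool=0.69; OR[max(a, b)] → w = 0.69
R4: clear=0.72, cool=0.69; AND[min(a, b)] → w = 0.69
R5: ¬hot=1−0.37=0.63 → w = 0.63
Rules with consequent 'large': {R1, R3, R4, R5} → strengths 0.72, 0.69, 0.69, 0.63
Aggregate via t-conorm [max(a, b)]: 0.72

0.72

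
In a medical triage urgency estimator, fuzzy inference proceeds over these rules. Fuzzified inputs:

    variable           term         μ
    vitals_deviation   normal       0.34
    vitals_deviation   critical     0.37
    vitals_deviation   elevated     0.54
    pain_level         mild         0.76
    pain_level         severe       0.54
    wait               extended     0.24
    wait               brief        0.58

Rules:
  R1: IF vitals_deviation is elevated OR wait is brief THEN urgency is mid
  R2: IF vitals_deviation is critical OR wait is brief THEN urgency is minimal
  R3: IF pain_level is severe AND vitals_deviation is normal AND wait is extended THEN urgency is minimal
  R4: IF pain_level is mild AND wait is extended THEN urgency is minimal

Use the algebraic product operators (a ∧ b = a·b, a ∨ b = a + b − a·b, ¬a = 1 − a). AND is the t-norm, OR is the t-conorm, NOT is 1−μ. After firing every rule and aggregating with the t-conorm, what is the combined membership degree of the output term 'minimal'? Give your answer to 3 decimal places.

R1: elevated=0.54, brief=0.58; OR[a + b − a·b] → w = 0.8068
R2: critical=0.37, brief=0.58; OR[a + b − a·b] → w = 0.7354
R3: severe=0.54, normal=0.34, extended=0.24; AND[a·b] → w = 0.0441
R4: mild=0.76, extended=0.24; AND[a·b] → w = 0.1824
Rules with consequent 'minimal': {R2, R3, R4} → strengths 0.7354, 0.0441, 0.1824
Aggregate via t-conorm [a + b − a·b]: 0.7932

0.793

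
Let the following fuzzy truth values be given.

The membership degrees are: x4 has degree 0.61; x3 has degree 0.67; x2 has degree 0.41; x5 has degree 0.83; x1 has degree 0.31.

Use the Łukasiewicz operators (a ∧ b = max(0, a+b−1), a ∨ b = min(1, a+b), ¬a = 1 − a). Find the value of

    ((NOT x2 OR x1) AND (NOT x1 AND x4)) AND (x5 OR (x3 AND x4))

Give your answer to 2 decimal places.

NOT x2 = 1 − 0.41 = 0.59
NOT x2 OR x1 = min(1, a+b) on (0.59, 0.31) = 0.90
NOT x1 = 1 − 0.31 = 0.69
NOT x1 AND x4 = max(0, a+b−1) on (0.69, 0.61) = 0.30
(NOT x2 OR x1) AND (NOT x1 AND x4) = max(0, a+b−1) on (0.90, 0.30) = 0.20
x3 AND x4 = max(0, a+b−1) on (0.67, 0.61) = 0.28
x5 OR (x3 AND x4) = min(1, a+b) on (0.83, 0.28) = 1.00
((NOT x2 OR x1) AND (NOT x1 AND x4)) AND (x5 OR (x3 AND x4)) = max(0, a+b−1) on (0.20, 1.00) = 0.20

0.20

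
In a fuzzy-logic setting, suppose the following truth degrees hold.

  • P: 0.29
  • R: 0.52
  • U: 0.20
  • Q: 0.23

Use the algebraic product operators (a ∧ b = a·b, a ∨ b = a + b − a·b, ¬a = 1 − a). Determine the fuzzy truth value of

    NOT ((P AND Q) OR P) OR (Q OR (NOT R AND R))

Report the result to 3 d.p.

P AND Q = a·b on (0.2900, 0.2300) = 0.0667
(P AND Q) OR P = a + b − a·b on (0.0667, 0.2900) = 0.3374
NOT ((P AND Q) OR P) = 1 − 0.3374 = 0.6626
NOT R = 1 − 0.5200 = 0.4800
NOT R AND R = a·b on (0.4800, 0.5200) = 0.2496
Q OR (NOT R AND R) = a + b − a·b on (0.2300, 0.2496) = 0.4222
NOT ((P AND Q) OR P) OR (Q OR (NOT R AND R)) = a + b − a·b on (0.6626, 0.4222) = 0.8051

0.805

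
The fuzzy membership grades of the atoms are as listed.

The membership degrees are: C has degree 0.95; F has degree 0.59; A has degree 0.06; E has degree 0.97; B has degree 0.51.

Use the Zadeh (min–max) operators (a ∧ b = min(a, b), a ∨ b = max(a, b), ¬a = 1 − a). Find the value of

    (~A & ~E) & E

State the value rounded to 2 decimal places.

~A = 1 − 0.06 = 0.94
~E = 1 − 0.97 = 0.03
~A & ~E = min(a, b) on (0.94, 0.03) = 0.03
(~A & ~E) & E = min(a, b) on (0.03, 0.97) = 0.03

0.03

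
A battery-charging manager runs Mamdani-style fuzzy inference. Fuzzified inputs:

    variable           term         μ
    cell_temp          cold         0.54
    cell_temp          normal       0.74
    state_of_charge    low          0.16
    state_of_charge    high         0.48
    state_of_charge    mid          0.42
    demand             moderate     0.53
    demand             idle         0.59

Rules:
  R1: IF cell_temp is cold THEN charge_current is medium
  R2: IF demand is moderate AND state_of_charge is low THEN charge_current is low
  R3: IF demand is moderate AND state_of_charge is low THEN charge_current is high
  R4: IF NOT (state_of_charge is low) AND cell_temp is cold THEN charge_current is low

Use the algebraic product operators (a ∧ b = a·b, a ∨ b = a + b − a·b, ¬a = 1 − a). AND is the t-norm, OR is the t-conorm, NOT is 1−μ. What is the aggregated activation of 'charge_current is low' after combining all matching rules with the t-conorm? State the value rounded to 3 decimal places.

R1: cold=0.54 → w = 0.5400
R2: moderate=0.53, low=0.16; AND[a·b] → w = 0.0848
R3: moderate=0.53, low=0.16; AND[a·b] → w = 0.0848
R4: ¬low=1−0.16=0.84, cold=0.54; AND[a·b] → w = 0.4536
Rules with consequent 'low': {R2, R4} → strengths 0.0848, 0.4536
Aggregate via t-conorm [a + b − a·b]: 0.4999

0.500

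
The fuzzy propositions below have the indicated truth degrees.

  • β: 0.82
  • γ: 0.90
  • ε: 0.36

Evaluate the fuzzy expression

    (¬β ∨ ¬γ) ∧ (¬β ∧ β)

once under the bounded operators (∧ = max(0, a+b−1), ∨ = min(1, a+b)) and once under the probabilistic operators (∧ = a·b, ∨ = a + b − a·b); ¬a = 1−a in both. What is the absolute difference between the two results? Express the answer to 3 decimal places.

0.039

Under bounded:
  ¬β = 1 − 0.82 = 0.18
  ¬γ = 1 − 0.90 = 0.10
  ¬β ∨ ¬γ = min(1, a+b) on (0.18, 0.10) = 0.28
  ¬β = 1 − 0.82 = 0.18
  ¬β ∧ β = max(0, a+b−1) on (0.18, 0.82) = 0.00
  (¬β ∨ ¬γ) ∧ (¬β ∧ β) = max(0, a+b−1) on (0.28, 0.00) = 0.00
  → value = 0.0000
Under probabilistic:
  ¬β = 1 − 0.8200 = 0.1800
  ¬γ = 1 − 0.9000 = 0.1000
  ¬β ∨ ¬γ = a + b − a·b on (0.1800, 0.1000) = 0.2620
  ¬β = 1 − 0.8200 = 0.1800
  ¬β ∧ β = a·b on (0.1800, 0.8200) = 0.1476
  (¬β ∨ ¬γ) ∧ (¬β ∧ β) = a·b on (0.2620, 0.1476) = 0.0387
  → value = 0.0387
|0.0000 − 0.0387| = 0.039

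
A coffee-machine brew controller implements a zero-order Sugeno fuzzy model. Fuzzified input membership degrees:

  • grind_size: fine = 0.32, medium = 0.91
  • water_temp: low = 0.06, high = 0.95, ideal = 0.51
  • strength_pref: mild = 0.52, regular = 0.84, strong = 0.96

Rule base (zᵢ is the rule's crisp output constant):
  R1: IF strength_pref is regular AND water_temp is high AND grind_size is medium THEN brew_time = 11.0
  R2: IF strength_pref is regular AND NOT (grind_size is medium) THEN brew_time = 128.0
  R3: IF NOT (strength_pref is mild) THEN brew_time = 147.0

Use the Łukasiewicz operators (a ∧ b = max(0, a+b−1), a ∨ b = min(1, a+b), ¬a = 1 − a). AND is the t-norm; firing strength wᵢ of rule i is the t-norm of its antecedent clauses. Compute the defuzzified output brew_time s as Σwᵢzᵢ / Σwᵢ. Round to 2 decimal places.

66.32

R1 (z=11.0): regular=0.84, high=0.95, medium=0.91; AND[max(0, a+b−1)] → w = 0.70
R2 (z=128.0): regular=0.84, ¬medium=1−0.91=0.09; AND[max(0, a+b−1)] → w = 0.00
R3 (z=147.0): ¬mild=1−0.52=0.48 → w = 0.48
Weighted average = (0.70·11.0 + 0.00·128.0 + 0.48·147.0) / (0.70 + 0.00 + 0.48)
  = 78.2600 / 1.1800 = 66.32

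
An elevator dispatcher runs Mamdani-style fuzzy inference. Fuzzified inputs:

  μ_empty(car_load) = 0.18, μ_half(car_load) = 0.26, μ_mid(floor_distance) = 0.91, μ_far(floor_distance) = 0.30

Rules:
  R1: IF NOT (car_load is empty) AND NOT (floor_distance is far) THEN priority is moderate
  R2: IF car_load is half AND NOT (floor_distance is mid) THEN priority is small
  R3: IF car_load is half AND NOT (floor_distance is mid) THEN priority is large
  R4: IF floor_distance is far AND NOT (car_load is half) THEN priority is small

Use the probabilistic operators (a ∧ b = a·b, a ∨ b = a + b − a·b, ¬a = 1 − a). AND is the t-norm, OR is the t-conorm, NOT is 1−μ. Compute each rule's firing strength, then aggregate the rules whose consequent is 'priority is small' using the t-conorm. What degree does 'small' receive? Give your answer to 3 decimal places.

0.240

R1: ¬empty=1−0.18=0.82, ¬far=1−0.30=0.70; AND[a·b] → w = 0.5740
R2: half=0.26, ¬mid=1−0.91=0.09; AND[a·b] → w = 0.0234
R3: half=0.26, ¬mid=1−0.91=0.09; AND[a·b] → w = 0.0234
R4: far=0.30, ¬half=1−0.26=0.74; AND[a·b] → w = 0.2220
Rules with consequent 'small': {R2, R4} → strengths 0.0234, 0.2220
Aggregate via t-conorm [a + b − a·b]: 0.2402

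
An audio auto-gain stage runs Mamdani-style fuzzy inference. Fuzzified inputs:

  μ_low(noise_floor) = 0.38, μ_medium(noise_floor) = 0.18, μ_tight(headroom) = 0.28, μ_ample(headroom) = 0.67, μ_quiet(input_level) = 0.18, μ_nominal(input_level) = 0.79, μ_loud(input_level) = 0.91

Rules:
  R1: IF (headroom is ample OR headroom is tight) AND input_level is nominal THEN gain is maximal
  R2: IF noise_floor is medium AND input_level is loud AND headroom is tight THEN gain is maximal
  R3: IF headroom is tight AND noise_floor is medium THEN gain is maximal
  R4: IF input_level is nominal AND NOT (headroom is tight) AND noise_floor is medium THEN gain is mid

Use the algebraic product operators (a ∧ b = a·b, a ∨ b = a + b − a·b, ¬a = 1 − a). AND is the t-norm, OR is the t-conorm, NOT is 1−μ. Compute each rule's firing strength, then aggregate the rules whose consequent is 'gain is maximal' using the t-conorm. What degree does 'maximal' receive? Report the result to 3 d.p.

0.640

R1: (ample=0.67 OR tight=0.28) = 0.7624; AND[a·b] with nominal=0.79 → w = 0.6023
R2: medium=0.18, loud=0.91, tight=0.28; AND[a·b] → w = 0.0459
R3: tight=0.28, medium=0.18; AND[a·b] → w = 0.0504
R4: nominal=0.79, ¬tight=1−0.28=0.72, medium=0.18; AND[a·b] → w = 0.1024
Rules with consequent 'maximal': {R1, R2, R3} → strengths 0.6023, 0.0459, 0.0504
Aggregate via t-conorm [a + b − a·b]: 0.6397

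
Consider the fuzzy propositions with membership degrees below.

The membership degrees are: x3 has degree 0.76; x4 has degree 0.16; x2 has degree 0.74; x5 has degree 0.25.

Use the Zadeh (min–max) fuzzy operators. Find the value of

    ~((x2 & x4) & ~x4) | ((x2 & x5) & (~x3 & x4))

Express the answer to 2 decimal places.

0.84

x2 & x4 = min(a, b) on (0.74, 0.16) = 0.16
~x4 = 1 − 0.16 = 0.84
(x2 & x4) & ~x4 = min(a, b) on (0.16, 0.84) = 0.16
~((x2 & x4) & ~x4) = 1 − 0.16 = 0.84
x2 & x5 = min(a, b) on (0.74, 0.25) = 0.25
~x3 = 1 − 0.76 = 0.24
~x3 & x4 = min(a, b) on (0.24, 0.16) = 0.16
(x2 & x5) & (~x3 & x4) = min(a, b) on (0.25, 0.16) = 0.16
~((x2 & x4) & ~x4) | ((x2 & x5) & (~x3 & x4)) = max(a, b) on (0.84, 0.16) = 0.84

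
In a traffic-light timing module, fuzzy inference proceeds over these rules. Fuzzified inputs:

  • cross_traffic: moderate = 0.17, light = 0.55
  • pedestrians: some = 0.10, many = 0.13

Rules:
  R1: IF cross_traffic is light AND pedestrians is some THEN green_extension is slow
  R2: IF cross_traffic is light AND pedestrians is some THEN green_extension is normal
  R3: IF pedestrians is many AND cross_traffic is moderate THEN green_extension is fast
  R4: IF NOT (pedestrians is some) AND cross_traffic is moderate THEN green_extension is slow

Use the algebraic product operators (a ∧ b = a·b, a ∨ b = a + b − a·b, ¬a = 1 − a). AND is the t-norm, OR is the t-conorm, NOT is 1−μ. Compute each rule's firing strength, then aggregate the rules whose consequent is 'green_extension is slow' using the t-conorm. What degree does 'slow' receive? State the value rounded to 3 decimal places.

0.200

R1: light=0.55, some=0.10; AND[a·b] → w = 0.0550
R2: light=0.55, some=0.10; AND[a·b] → w = 0.0550
R3: many=0.13, moderate=0.17; AND[a·b] → w = 0.0221
R4: ¬some=1−0.10=0.90, moderate=0.17; AND[a·b] → w = 0.1530
Rules with consequent 'slow': {R1, R4} → strengths 0.0550, 0.1530
Aggregate via t-conorm [a + b − a·b]: 0.1996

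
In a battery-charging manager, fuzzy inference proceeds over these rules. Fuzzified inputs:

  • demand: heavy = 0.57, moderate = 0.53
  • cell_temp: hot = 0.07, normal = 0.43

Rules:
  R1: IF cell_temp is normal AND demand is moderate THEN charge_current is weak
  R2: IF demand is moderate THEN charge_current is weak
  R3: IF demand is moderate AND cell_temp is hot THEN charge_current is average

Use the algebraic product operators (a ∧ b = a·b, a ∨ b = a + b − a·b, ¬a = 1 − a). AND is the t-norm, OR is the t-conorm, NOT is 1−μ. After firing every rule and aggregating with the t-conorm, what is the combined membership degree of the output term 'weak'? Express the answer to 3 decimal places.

0.637

R1: normal=0.43, moderate=0.53; AND[a·b] → w = 0.2279
R2: moderate=0.53 → w = 0.5300
R3: moderate=0.53, hot=0.07; AND[a·b] → w = 0.0371
Rules with consequent 'weak': {R1, R2} → strengths 0.2279, 0.5300
Aggregate via t-conorm [a + b − a·b]: 0.6371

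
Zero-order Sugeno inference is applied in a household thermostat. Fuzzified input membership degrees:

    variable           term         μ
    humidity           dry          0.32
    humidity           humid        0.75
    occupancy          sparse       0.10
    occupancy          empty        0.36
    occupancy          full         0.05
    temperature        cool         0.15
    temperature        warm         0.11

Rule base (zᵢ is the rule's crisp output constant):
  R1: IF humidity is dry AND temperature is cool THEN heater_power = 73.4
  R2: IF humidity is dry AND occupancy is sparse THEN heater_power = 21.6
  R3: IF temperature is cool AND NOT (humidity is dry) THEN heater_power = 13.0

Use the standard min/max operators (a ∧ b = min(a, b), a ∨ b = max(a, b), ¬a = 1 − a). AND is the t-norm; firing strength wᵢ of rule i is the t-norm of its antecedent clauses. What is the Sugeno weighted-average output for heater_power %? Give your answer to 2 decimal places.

37.80

R1 (z=73.4): dry=0.32, cool=0.15; AND[min(a, b)] → w = 0.15
R2 (z=21.6): dry=0.32, sparse=0.10; AND[min(a, b)] → w = 0.10
R3 (z=13.0): cool=0.15, ¬dry=1−0.32=0.68; AND[min(a, b)] → w = 0.15
Weighted average = (0.15·73.4 + 0.10·21.6 + 0.15·13.0) / (0.15 + 0.10 + 0.15)
  = 15.1200 / 0.4000 = 37.80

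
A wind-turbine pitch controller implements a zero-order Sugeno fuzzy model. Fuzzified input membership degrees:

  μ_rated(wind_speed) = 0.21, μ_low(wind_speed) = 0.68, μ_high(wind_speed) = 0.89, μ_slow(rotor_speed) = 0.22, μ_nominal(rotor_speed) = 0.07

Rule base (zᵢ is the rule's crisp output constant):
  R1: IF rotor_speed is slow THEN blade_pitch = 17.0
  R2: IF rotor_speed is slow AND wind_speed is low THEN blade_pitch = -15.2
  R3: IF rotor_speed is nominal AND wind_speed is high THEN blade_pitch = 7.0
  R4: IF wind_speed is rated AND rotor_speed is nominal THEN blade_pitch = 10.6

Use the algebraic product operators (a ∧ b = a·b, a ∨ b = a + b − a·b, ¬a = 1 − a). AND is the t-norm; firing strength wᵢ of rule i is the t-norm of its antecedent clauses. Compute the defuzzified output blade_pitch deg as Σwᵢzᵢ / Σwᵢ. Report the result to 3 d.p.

4.608

R1 (z=17.0): slow=0.22 → w = 0.2200
R2 (z=-15.2): slow=0.22, low=0.68; AND[a·b] → w = 0.1496
R3 (z=7.0): nominal=0.07, high=0.89; AND[a·b] → w = 0.0623
R4 (z=10.6): rated=0.21, nominal=0.07; AND[a·b] → w = 0.0147
Weighted average = (0.2200·17.0 + 0.1496·-15.2 + 0.0623·7.0 + 0.0147·10.6) / (0.2200 + 0.1496 + 0.0623 + 0.0147)
  = 2.0580 / 0.4466 = 4.608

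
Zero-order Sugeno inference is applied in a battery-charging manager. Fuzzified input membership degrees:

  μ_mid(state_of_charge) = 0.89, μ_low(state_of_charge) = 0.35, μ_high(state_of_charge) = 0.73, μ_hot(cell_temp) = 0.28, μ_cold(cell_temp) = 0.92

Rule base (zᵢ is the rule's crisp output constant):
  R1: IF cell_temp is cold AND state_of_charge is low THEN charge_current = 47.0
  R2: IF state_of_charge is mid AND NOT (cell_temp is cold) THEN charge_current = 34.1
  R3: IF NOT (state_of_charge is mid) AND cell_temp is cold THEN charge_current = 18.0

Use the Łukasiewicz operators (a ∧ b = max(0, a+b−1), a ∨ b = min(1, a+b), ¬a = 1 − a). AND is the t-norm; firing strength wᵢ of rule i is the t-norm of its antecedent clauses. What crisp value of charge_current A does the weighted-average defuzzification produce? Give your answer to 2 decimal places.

44.10

R1 (z=47.0): cold=0.92, low=0.35; AND[max(0, a+b−1)] → w = 0.27
R2 (z=34.1): mid=0.89, ¬cold=1−0.92=0.08; AND[max(0, a+b−1)] → w = 0.00
R3 (z=18.0): ¬mid=1−0.89=0.11, cold=0.92; AND[max(0, a+b−1)] → w = 0.03
Weighted average = (0.27·47.0 + 0.00·34.1 + 0.03·18.0) / (0.27 + 0.00 + 0.03)
  = 13.2300 / 0.3000 = 44.10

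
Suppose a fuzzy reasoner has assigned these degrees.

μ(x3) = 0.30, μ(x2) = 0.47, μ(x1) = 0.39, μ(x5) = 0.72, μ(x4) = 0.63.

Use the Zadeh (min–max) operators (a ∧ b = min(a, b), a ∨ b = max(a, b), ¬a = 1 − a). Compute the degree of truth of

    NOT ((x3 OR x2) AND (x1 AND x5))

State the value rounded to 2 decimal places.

0.61

x3 OR x2 = max(a, b) on (0.30, 0.47) = 0.47
x1 AND x5 = min(a, b) on (0.39, 0.72) = 0.39
(x3 OR x2) AND (x1 AND x5) = min(a, b) on (0.47, 0.39) = 0.39
NOT ((x3 OR x2) AND (x1 AND x5)) = 1 − 0.39 = 0.61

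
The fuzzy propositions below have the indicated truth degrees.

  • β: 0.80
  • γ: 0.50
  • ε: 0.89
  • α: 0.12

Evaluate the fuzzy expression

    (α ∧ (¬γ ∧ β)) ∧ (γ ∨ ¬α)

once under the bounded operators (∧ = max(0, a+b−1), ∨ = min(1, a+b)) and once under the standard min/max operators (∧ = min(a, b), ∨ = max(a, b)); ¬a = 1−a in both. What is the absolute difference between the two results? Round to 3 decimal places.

0.120

Under bounded:
  ¬γ = 1 − 0.50 = 0.50
  ¬γ ∧ β = max(0, a+b−1) on (0.50, 0.80) = 0.30
  α ∧ (¬γ ∧ β) = max(0, a+b−1) on (0.12, 0.30) = 0.00
  ¬α = 1 − 0.12 = 0.88
  γ ∨ ¬α = min(1, a+b) on (0.50, 0.88) = 1.00
  (α ∧ (¬γ ∧ β)) ∧ (γ ∨ ¬α) = max(0, a+b−1) on (0.00, 1.00) = 0.00
  → value = 0.0000
Under standard min/max:
  ¬γ = 1 − 0.50 = 0.50
  ¬γ ∧ β = min(a, b) on (0.50, 0.80) = 0.50
  α ∧ (¬γ ∧ β) = min(a, b) on (0.12, 0.50) = 0.12
  ¬α = 1 − 0.12 = 0.88
  γ ∨ ¬α = max(a, b) on (0.50, 0.88) = 0.88
  (α ∧ (¬γ ∧ β)) ∧ (γ ∨ ¬α) = min(a, b) on (0.12, 0.88) = 0.12
  → value = 0.1200
|0.0000 − 0.1200| = 0.120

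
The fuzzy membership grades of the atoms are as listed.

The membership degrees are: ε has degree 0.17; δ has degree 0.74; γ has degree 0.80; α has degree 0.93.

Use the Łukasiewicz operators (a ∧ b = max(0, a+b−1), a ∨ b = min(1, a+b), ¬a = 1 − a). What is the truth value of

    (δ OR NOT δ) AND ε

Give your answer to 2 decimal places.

NOT δ = 1 − 0.74 = 0.26
δ OR NOT δ = min(1, a+b) on (0.74, 0.26) = 1.00
(δ OR NOT δ) AND ε = max(0, a+b−1) on (1.00, 0.17) = 0.17

0.17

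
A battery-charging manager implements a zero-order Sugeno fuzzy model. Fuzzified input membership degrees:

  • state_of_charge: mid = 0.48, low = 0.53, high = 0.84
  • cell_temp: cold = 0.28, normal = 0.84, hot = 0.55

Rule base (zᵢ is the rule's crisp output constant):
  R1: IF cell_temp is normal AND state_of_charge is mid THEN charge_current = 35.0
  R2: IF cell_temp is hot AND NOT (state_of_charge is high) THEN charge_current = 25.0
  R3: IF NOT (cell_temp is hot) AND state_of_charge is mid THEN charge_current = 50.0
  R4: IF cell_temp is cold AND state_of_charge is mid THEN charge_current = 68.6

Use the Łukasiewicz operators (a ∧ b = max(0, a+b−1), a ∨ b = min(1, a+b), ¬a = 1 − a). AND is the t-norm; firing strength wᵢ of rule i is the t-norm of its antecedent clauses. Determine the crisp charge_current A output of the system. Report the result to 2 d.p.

35.00

R1 (z=35.0): normal=0.84, mid=0.48; AND[max(0, a+b−1)] → w = 0.32
R2 (z=25.0): hot=0.55, ¬high=1−0.84=0.16; AND[max(0, a+b−1)] → w = 0.00
R3 (z=50.0): ¬hot=1−0.55=0.45, mid=0.48; AND[max(0, a+b−1)] → w = 0.00
R4 (z=68.6): cold=0.28, mid=0.48; AND[max(0, a+b−1)] → w = 0.00
Weighted average = (0.32·35.0 + 0.00·25.0 + 0.00·50.0 + 0.00·68.6) / (0.32 + 0.00 + 0.00 + 0.00)
  = 11.2000 / 0.3200 = 35.00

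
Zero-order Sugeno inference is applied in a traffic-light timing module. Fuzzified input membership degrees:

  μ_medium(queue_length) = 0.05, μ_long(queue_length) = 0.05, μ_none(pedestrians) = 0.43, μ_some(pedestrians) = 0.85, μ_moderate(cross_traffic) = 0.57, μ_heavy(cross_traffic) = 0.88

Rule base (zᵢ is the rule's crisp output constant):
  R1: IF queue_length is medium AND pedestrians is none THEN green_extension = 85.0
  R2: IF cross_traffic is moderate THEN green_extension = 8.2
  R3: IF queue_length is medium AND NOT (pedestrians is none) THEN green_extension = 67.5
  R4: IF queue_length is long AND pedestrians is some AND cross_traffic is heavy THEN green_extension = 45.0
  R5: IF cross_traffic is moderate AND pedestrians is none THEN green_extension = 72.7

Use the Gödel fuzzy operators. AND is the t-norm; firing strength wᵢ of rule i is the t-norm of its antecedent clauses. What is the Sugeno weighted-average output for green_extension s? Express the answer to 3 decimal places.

39.835

R1 (z=85.0): medium=0.05, none=0.43; AND[min(a, b)] → w = 0.05
R2 (z=8.2): moderate=0.57 → w = 0.57
R3 (z=67.5): medium=0.05, ¬none=1−0.43=0.57; AND[min(a, b)] → w = 0.05
R4 (z=45.0): long=0.05, some=0.85, heavy=0.88; AND[min(a, b)] → w = 0.05
R5 (z=72.7): moderate=0.57, none=0.43; AND[min(a, b)] → w = 0.43
Weighted average = (0.05·85.0 + 0.57·8.2 + 0.05·67.5 + 0.05·45.0 + 0.43·72.7) / (0.05 + 0.57 + 0.05 + 0.05 + 0.43)
  = 45.8100 / 1.1500 = 39.835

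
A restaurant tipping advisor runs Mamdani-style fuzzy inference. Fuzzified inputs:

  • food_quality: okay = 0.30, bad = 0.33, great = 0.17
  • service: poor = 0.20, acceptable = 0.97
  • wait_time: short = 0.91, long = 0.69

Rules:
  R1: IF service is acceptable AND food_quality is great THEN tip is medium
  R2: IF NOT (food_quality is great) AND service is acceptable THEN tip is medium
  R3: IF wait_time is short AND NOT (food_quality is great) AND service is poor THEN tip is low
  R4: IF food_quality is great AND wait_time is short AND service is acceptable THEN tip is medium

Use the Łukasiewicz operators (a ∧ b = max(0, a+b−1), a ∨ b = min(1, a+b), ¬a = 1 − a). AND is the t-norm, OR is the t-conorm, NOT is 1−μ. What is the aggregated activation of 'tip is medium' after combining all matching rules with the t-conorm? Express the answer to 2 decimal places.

R1: acceptable=0.97, great=0.17; AND[max(0, a+b−1)] → w = 0.14
R2: ¬great=1−0.17=0.83, acceptable=0.97; AND[max(0, a+b−1)] → w = 0.80
R3: short=0.91, ¬great=1−0.17=0.83, poor=0.20; AND[max(0, a+b−1)] → w = 0.00
R4: great=0.17, short=0.91, acceptable=0.97; AND[max(0, a+b−1)] → w = 0.05
Rules with consequent 'medium': {R1, R2, R4} → strengths 0.14, 0.80, 0.05
Aggregate via t-conorm [min(1, a+b)]: 0.99

0.99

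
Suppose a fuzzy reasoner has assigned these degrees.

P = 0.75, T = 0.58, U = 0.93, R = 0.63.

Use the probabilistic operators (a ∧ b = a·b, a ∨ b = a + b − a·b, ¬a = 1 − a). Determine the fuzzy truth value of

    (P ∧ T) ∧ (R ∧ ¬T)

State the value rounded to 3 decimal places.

P ∧ T = a·b on (0.7500, 0.5800) = 0.4350
¬T = 1 − 0.5800 = 0.4200
R ∧ ¬T = a·b on (0.6300, 0.4200) = 0.2646
(P ∧ T) ∧ (R ∧ ¬T) = a·b on (0.4350, 0.2646) = 0.1151

0.115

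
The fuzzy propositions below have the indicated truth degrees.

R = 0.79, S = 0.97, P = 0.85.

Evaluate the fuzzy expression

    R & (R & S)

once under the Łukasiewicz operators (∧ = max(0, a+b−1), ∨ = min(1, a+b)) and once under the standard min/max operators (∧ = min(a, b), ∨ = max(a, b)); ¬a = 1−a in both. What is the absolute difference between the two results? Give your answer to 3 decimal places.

0.240

Under Łukasiewicz:
  R & S = max(0, a+b−1) on (0.79, 0.97) = 0.76
  R & (R & S) = max(0, a+b−1) on (0.79, 0.76) = 0.55
  → value = 0.5500
Under standard min/max:
  R & S = min(a, b) on (0.79, 0.97) = 0.79
  R & (R & S) = min(a, b) on (0.79, 0.79) = 0.79
  → value = 0.7900
|0.5500 − 0.7900| = 0.240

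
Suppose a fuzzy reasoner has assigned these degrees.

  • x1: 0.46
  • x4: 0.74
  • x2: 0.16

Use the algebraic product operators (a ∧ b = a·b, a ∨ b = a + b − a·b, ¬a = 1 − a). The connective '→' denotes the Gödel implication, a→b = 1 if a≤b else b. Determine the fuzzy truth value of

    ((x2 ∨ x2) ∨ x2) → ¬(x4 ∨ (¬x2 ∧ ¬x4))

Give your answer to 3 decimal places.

0.203

x2 ∨ x2 = a + b − a·b on (0.1600, 0.1600) = 0.2944
(x2 ∨ x2) ∨ x2 = a + b − a·b on (0.2944, 0.1600) = 0.4073
¬x2 = 1 − 0.1600 = 0.8400
¬x4 = 1 − 0.7400 = 0.2600
¬x2 ∧ ¬x4 = a·b on (0.8400, 0.2600) = 0.2184
x4 ∨ (¬x2 ∧ ¬x4) = a + b − a·b on (0.7400, 0.2184) = 0.7968
¬(x4 ∨ (¬x2 ∧ ¬x4)) = 1 − 0.7968 = 0.2032
((x2 ∨ x2) ∨ x2) → ¬(x4 ∨ (¬x2 ∧ ¬x4))  [Gödel: 1 if a≤b else b] with a=0.4073, b=0.2032 → 0.2032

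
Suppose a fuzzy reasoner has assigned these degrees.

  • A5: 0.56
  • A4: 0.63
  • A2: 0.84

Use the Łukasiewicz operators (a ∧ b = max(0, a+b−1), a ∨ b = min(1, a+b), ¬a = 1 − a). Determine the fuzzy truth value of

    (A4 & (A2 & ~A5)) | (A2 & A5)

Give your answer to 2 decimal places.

0.40

~A5 = 1 − 0.56 = 0.44
A2 & ~A5 = max(0, a+b−1) on (0.84, 0.44) = 0.28
A4 & (A2 & ~A5) = max(0, a+b−1) on (0.63, 0.28) = 0.00
A2 & A5 = max(0, a+b−1) on (0.84, 0.56) = 0.40
(A4 & (A2 & ~A5)) | (A2 & A5) = min(1, a+b) on (0.00, 0.40) = 0.40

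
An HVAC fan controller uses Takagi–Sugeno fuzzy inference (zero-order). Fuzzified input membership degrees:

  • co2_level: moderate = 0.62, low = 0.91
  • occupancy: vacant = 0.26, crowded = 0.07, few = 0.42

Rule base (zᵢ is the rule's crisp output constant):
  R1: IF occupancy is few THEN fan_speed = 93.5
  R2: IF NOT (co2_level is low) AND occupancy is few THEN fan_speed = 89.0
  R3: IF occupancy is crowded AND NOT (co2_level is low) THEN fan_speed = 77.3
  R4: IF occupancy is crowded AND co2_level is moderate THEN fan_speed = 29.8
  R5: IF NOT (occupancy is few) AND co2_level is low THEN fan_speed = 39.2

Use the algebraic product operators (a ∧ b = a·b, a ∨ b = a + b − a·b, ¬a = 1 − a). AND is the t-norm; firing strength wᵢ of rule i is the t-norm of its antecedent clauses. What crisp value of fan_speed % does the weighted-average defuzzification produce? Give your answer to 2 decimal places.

62.88

R1 (z=93.5): few=0.42 → w = 0.4200
R2 (z=89.0): ¬low=1−0.91=0.09, few=0.42; AND[a·b] → w = 0.0378
R3 (z=77.3): crowded=0.07, ¬low=1−0.91=0.09; AND[a·b] → w = 0.0063
R4 (z=29.8): crowded=0.07, moderate=0.62; AND[a·b] → w = 0.0434
R5 (z=39.2): ¬few=1−0.42=0.58, low=0.91; AND[a·b] → w = 0.5278
Weighted average = (0.4200·93.5 + 0.0378·89.0 + 0.0063·77.3 + 0.0434·29.8 + 0.5278·39.2) / (0.4200 + 0.0378 + 0.0063 + 0.0434 + 0.5278)
  = 65.1043 / 1.0353 = 62.88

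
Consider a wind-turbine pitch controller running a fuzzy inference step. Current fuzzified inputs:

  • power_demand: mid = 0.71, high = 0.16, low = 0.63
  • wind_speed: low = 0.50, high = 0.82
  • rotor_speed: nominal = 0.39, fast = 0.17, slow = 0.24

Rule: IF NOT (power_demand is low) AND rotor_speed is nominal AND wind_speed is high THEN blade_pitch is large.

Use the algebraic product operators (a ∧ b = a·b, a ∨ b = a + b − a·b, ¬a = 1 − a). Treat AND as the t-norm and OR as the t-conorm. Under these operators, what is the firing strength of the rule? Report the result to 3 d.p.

0.118

firing strength: ¬low=1−0.63=0.37, nominal=0.39, high=0.82; AND[a·b] → w = 0.1183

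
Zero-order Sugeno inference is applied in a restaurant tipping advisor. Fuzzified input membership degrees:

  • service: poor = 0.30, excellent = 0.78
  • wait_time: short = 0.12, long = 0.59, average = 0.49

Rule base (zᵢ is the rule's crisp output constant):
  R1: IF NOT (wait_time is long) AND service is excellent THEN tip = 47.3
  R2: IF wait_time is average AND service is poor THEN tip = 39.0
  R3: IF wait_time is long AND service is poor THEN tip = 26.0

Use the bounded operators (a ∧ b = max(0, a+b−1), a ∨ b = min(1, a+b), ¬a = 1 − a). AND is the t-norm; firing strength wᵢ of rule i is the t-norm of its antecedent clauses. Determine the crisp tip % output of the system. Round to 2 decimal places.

47.30

R1 (z=47.3): ¬long=1−0.59=0.41, excellent=0.78; AND[max(0, a+b−1)] → w = 0.19
R2 (z=39.0): average=0.49, poor=0.30; AND[max(0, a+b−1)] → w = 0.00
R3 (z=26.0): long=0.59, poor=0.30; AND[max(0, a+b−1)] → w = 0.00
Weighted average = (0.19·47.3 + 0.00·39.0 + 0.00·26.0) / (0.19 + 0.00 + 0.00)
  = 8.9870 / 0.1900 = 47.30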